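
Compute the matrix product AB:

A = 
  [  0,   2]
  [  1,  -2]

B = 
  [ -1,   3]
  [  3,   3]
A is 2×2 and B is 2×2, so AB is 2×2. Each entry is (row of A)·(column of B):
AB[1,1] = (0)(-1) + (2)(3) = 6
AB[1,2] = (0)(3) + (2)(3) = 6
AB[2,1] = (1)(-1) + (-2)(3) = -7
AB[2,2] = (1)(3) + (-2)(3) = -3

AB = 
  [  6,   6]
  [ -7,  -3]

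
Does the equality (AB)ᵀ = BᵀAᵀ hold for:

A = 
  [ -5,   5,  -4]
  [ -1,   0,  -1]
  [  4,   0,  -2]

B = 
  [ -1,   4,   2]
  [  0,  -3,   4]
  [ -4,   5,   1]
Yes

(AB)ᵀ = 
  [ 21,   5,   4]
  [-55,  -9,   6]
  [  6,  -3,   6]

BᵀAᵀ = 
  [ 21,   5,   4]
  [-55,  -9,   6]
  [  6,  -3,   6]

Both sides are equal — this is the standard identity (AB)ᵀ = BᵀAᵀ, which holds for all A, B.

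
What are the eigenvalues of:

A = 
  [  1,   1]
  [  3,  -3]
tr(A) = -2, det(A) = -6
Characteristic polynomial: λ² - tr(A)λ + det(A) = λ² + 2λ - 6
λ² + 2λ - 6 = 0  ⇒  λ = (-2 ± √((2)² - 4·(-6)))/2 = (-2 ± √(28))/2
  = -1 + √7,  -1 - √7

λ = -1 + √7, -1 - √7  (≈ 1.646, -3.646)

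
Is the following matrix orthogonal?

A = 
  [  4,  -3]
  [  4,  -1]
No

AᵀA = 
  [ 32, -16]
  [-16,  10]
≠ I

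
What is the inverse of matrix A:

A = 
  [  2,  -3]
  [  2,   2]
det(A) = (2)(2) - (-3)(2) = 10
For a 2×2 matrix, A⁻¹ = (1/det(A)) · [[d, -b], [-c, a]]
    = (1/10) · [[2, 3], [-2, 2]]

A⁻¹ = 
  [ 1/5, 3/10]
  [-1/5,  1/5]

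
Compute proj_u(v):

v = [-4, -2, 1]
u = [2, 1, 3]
v·u = (-4)(2) + (-2)(1) + (1)(3) = -7
u·u = (2)² + (1)² + (3)² = 14
proj_u(v) = (v·u / u·u) × u = (-7/14) × u = (-1/2) × u

proj_u(v) = [-1, -1/2, -3/2]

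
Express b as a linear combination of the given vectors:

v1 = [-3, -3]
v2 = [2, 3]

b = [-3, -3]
c1 = 1, c2 = 0

b = 1·v1 + 0·v2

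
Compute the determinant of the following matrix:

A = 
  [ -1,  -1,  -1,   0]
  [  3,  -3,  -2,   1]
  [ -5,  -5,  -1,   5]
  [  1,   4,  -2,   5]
297

Cofactor expansion along row 1: det(A) = a₁₁M₁₁ - a₁₂M₁₂ + a₁₃M₁₃ - a₁₄M₁₄

M₁₁ = det[[-3, -2, 1]; [-5, -1, 5]; [4, -2, 5]]
  = (-3)·((-1)(5) - (5)(-2)) - (-2)·((-5)(5) - (5)(4)) + (1)·((-5)(-2) - (-1)(4))
  = (-3)(5) - (-2)(-45) + (1)(14)
  = -91
M₁₂ = det[[3, -2, 1]; [-5, -1, 5]; [1, -2, 5]]
  = (3)·((-1)(5) - (5)(-2)) - (-2)·((-5)(5) - (5)(1)) + (1)·((-5)(-2) - (-1)(1))
  = (3)(5) - (-2)(-30) + (1)(11)
  = -34
M₁₃ = det[[3, -3, 1]; [-5, -5, 5]; [1, 4, 5]]
  = (3)·((-5)(5) - (5)(4)) - (-3)·((-5)(5) - (5)(1)) + (1)·((-5)(4) - (-5)(1))
  = (3)(-45) - (-3)(-30) + (1)(-15)
  = -240
M₁₄ = det[[3, -3, -2]; [-5, -5, -1]; [1, 4, -2]]
  = (3)·((-5)(-2) - (-1)(4)) - (-3)·((-5)(-2) - (-1)(1)) + (-2)·((-5)(4) - (-5)(1))
  = (3)(14) - (-3)(11) + (-2)(-15)
  = 105

det(A) = (-1)(-91) - (-1)(-34) + (-1)(-240) - (0)(105) = 297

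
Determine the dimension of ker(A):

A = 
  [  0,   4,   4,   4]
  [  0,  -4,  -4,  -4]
nullity(A) = 3

Row reduce:
R2 → R2 + (1)·R1
REF = 
  [  0,   4,   4,   4]
  [  0,   0,   0,   0]
Pivot columns: 2 → 1 pivot.
rank(A) = 1, so nullity(A) = 4 - 1 = 3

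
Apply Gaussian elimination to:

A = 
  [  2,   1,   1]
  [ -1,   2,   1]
Row operations:
R2 → R2 + (1/2)·R1

Resulting echelon form:
REF = 
  [  2,   1,   1]
  [  0, 5/2, 3/2]

Rank = 2 (number of non-zero pivot rows).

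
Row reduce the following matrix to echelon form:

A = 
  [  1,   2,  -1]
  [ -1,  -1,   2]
Row operations:
R2 → R2 + (1)·R1

Resulting echelon form:
REF = 
  [  1,   2,  -1]
  [  0,   1,   1]

Rank = 2 (number of non-zero pivot rows).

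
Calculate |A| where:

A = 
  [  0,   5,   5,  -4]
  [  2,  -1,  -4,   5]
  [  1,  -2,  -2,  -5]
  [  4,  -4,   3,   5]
Cofactor expansion along row 1: det(A) = a₁₁M₁₁ - a₁₂M₁₂ + a₁₃M₁₃ - a₁₄M₁₄

M₁₁ = det[[-1, -4, 5]; [-2, -2, -5]; [-4, 3, 5]]
  = (-1)·((-2)(5) - (-5)(3)) - (-4)·((-2)(5) - (-5)(-4)) + (5)·((-2)(3) - (-2)(-4))
  = (-1)(5) - (-4)(-30) + (5)(-14)
  = -195
M₁₂ = det[[2, -4, 5]; [1, -2, -5]; [4, 3, 5]]
  = (2)·((-2)(5) - (-5)(3)) - (-4)·((1)(5) - (-5)(4)) + (5)·((1)(3) - (-2)(4))
  = (2)(5) - (-4)(25) + (5)(11)
  = 165
M₁₃ = det[[2, -1, 5]; [1, -2, -5]; [4, -4, 5]]
  = (2)·((-2)(5) - (-5)(-4)) - (-1)·((1)(5) - (-5)(4)) + (5)·((1)(-4) - (-2)(4))
  = (2)(-30) - (-1)(25) + (5)(4)
  = -15
M₁₄ = det[[2, -1, -4]; [1, -2, -2]; [4, -4, 3]]
  = (2)·((-2)(3) - (-2)(-4)) - (-1)·((1)(3) - (-2)(4)) + (-4)·((1)(-4) - (-2)(4))
  = (2)(-14) - (-1)(11) + (-4)(4)
  = -33

det(A) = (0)(-195) - (5)(165) + (5)(-15) - (-4)(-33) = -1032

det(A) = -1032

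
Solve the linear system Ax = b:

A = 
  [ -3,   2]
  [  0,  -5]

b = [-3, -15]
Row reduce the augmented matrix [A|b]:
(already in echelon form)
REF = 
  [ -3,   2,  -3]
  [  0,  -5, -15]

Back-substitution:
x₂ = (-15) / (-5) = 3
x₁ = (-3 - (2)(3)) / (-3) = 3

x = [3, 3]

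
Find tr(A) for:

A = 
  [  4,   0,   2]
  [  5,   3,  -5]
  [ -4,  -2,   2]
9

tr(A) = 4 + 3 + 2 = 9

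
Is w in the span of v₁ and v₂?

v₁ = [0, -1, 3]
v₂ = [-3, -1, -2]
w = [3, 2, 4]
No

Form the augmented matrix and row-reduce:
[v₁|v₂|w] = 
  [  0,  -3,   3]
  [ -1,  -1,   2]
  [  3,  -2,   4]
Swap R1 ↔ R2
R3 → R3 + (3)·R1
R3 → R3 - (5/3)·R2
REF = 
  [ -1,  -1,   2]
  [  0,  -3,   3]
  [  0,   0,   5]

Row 3 reads [0 0 | 5], i.e. 0 = 5, so the system is inconsistent and w ∉ span{v₁, v₂}.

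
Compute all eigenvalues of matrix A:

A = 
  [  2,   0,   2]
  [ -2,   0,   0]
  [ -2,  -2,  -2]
Characteristic polynomial: det(λI - A) = λ³ - 8
Testing integer divisors of the constant term: p(2) = 0, so (λ - 2) is a factor:
p(λ) = (λ - 2)(λ² + 2λ + 4)
λ² + 2λ + 4 = 0  ⇒  λ = (-2 ± √((2)² - 4·(4)))/2 = (-2 ± √(-12))/2
  = -1 + i√3,  -1 - i√3

λ = 2, -1 + i√3, -1 - i√3  (≈ 2, -1 + 1.732i, -1 - 1.732i)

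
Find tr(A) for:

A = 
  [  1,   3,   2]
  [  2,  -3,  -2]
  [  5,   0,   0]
-2

tr(A) = 1 + -3 + 0 = -2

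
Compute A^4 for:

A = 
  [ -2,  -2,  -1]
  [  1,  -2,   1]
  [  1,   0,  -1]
A^4 = 
  [-26,  22, -31]
  [  3, -12, -11]
  [  3, -28,   5]

A² = A·A:
A²[1,1] = (-2)(-2) + (-2)(1) + (-1)(1) = 1
A²[1,2] = (-2)(-2) + (-2)(-2) + (-1)(0) = 8
A²[1,3] = (-2)(-1) + (-2)(1) + (-1)(-1) = 1
A²[2,1] = (1)(-2) + (-2)(1) + (1)(1) = -3
A²[2,2] = (1)(-2) + (-2)(-2) + (1)(0) = 2
A²[2,3] = (1)(-1) + (-2)(1) + (1)(-1) = -4
A²[3,1] = (1)(-2) + (0)(1) + (-1)(1) = -3
A²[3,2] = (1)(-2) + (0)(-2) + (-1)(0) = -2
A²[3,3] = (1)(-1) + (0)(1) + (-1)(-1) = 0
A² = 
  [  1,   8,   1]
  [ -3,   2,  -4]
  [ -3,  -2,   0]

A^3 = A^2·A:
A^3[1,1] = (1)(-2) + (8)(1) + (1)(1) = 7
A^3[1,2] = (1)(-2) + (8)(-2) + (1)(0) = -18
A^3[1,3] = (1)(-1) + (8)(1) + (1)(-1) = 6
A^3[2,1] = (-3)(-2) + (2)(1) + (-4)(1) = 4
A^3[2,2] = (-3)(-2) + (2)(-2) + (-4)(0) = 2
A^3[2,3] = (-3)(-1) + (2)(1) + (-4)(-1) = 9
A^3[3,1] = (-3)(-2) + (-2)(1) + (0)(1) = 4
A^3[3,2] = (-3)(-2) + (-2)(-2) + (0)(0) = 10
A^3[3,3] = (-3)(-1) + (-2)(1) + (0)(-1) = 1
A^3 = 
  [  7, -18,   6]
  [  4,   2,   9]
  [  4,  10,   1]

A^4 = A^3·A:
A^4[1,1] = (7)(-2) + (-18)(1) + (6)(1) = -26
A^4[1,2] = (7)(-2) + (-18)(-2) + (6)(0) = 22
A^4[1,3] = (7)(-1) + (-18)(1) + (6)(-1) = -31
A^4[2,1] = (4)(-2) + (2)(1) + (9)(1) = 3
A^4[2,2] = (4)(-2) + (2)(-2) + (9)(0) = -12
A^4[2,3] = (4)(-1) + (2)(1) + (9)(-1) = -11
A^4[3,1] = (4)(-2) + (10)(1) + (1)(1) = 3
A^4[3,2] = (4)(-2) + (10)(-2) + (1)(0) = -28
A^4[3,3] = (4)(-1) + (10)(1) + (1)(-1) = 5
A^4 = 
  [-26,  22, -31]
  [  3, -12, -11]
  [  3, -28,   5]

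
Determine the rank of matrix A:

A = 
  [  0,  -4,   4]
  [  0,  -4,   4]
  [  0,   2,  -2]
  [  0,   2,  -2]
rank(A) = 1

Row reduce:
R2 → R2 - (1)·R1
R3 → R3 + (1/2)·R1
R4 → R4 + (1/2)·R1
REF = 
  [  0,  -4,   4]
  [  0,   0,   0]
  [  0,   0,   0]
  [  0,   0,   0]
Pivot columns: 2 → 1 pivot.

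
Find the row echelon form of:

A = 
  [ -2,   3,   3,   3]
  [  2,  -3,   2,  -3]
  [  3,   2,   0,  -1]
Row operations:
R2 → R2 + (1)·R1
R3 → R3 + (3/2)·R1
Swap R2 ↔ R3

Resulting echelon form:
REF = 
  [  -2,    3,    3,    3]
  [   0, 13/2,  9/2,  7/2]
  [   0,    0,    5,    0]

Rank = 3 (number of non-zero pivot rows).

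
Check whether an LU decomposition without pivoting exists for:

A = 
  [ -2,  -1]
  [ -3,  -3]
Yes.
A[1,1] = -2 ≠ 0, so Gaussian elimination proceeds without a row swap: multiplier ℓ₂₁ = (-3)/(-2) = 3/2, and U[2,2] = -3 - (3/2)(-1) = -3/2.
L = 
  [  1,   0]
  [3/2,   1]
U = 
  [  -2,   -1]
  [   0, -3/2]
Check row 2 of LU: [(3/2)(-2), (3/2)(-1) + (-3/2)] = [-3, -3] = row 2 of A ✓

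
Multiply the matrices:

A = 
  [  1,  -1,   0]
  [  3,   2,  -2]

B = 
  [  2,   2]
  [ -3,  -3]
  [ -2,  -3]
AB = 
  [  5,   5]
  [  4,   6]

A is 2×3 and B is 3×2, so AB is 2×2. Each entry is (row of A)·(column of B):
AB[1,1] = (1)(2) + (-1)(-3) + (0)(-2) = 5
AB[1,2] = (1)(2) + (-1)(-3) + (0)(-3) = 5
AB[2,1] = (3)(2) + (2)(-3) + (-2)(-2) = 4
AB[2,2] = (3)(2) + (2)(-3) + (-2)(-3) = 6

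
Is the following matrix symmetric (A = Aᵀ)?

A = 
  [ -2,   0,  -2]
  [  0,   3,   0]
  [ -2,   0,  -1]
Yes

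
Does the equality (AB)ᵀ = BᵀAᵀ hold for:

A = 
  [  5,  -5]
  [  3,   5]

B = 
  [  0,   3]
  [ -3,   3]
Yes

(AB)ᵀ = 
  [ 15, -15]
  [  0,  24]

BᵀAᵀ = 
  [ 15, -15]
  [  0,  24]

Both sides are equal — this is the standard identity (AB)ᵀ = BᵀAᵀ, which holds for all A, B.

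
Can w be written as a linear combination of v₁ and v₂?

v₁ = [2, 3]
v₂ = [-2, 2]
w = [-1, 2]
Yes

Form the augmented matrix and row-reduce:
[v₁|v₂|w] = 
  [  2,  -2,  -1]
  [  3,   2,   2]
R2 → R2 - (3/2)·R1
REF = 
  [  2,  -2,  -1]
  [  0,   5, 7/2]

No row of the form [0 0 | nonzero], so the system is consistent. Back-substitution gives c₁ = 1/5, c₂ = 7/10: w = (1/5)·v₁ + (7/10)·v₂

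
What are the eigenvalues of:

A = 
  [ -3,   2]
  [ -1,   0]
tr(A) = -3, det(A) = 2
Characteristic polynomial: λ² - tr(A)λ + det(A) = λ² + 3λ + 2
λ² + 3λ + 2 = (λ + 2)(λ + 1)

λ = -1, -2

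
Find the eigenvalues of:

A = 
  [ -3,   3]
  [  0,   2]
λ = 2, -3

tr(A) = -1, det(A) = -6
Characteristic polynomial: λ² - tr(A)λ + det(A) = λ² + λ - 6
λ² + λ - 6 = (λ + 3)(λ - 2)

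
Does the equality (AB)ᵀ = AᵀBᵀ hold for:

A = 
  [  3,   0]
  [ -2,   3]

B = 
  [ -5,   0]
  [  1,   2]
No

(AB)ᵀ = 
  [-15,  13]
  [  0,   6]

AᵀBᵀ = 
  [-15,  -1]
  [  0,   6]

The two matrices differ, so (AB)ᵀ ≠ AᵀBᵀ in general. The correct identity is (AB)ᵀ = BᵀAᵀ.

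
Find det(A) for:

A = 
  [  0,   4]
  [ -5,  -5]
For a 2×2 matrix, det = ad - bc = (0)(-5) - (4)(-5) = 20

det(A) = 20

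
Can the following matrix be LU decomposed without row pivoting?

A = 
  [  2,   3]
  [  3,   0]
Yes.
A[1,1] = 2 ≠ 0, so Gaussian elimination proceeds without a row swap: multiplier ℓ₂₁ = (3)/(2) = 3/2, and U[2,2] = 0 - (3/2)(3) = -9/2.
L = 
  [  1,   0]
  [3/2,   1]
U = 
  [   2,    3]
  [   0, -9/2]
Check row 2 of LU: [(3/2)(2), (3/2)(3) + (-9/2)] = [3, 0] = row 2 of A ✓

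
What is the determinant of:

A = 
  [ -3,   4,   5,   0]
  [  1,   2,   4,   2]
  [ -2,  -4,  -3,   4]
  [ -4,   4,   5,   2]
-92

Cofactor expansion along row 1: det(A) = a₁₁M₁₁ - a₁₂M₁₂ + a₁₃M₁₃ - a₁₄M₁₄

M₁₁ = det[[2, 4, 2]; [-4, -3, 4]; [4, 5, 2]]
  = (2)·((-3)(2) - (4)(5)) - (4)·((-4)(2) - (4)(4)) + (2)·((-4)(5) - (-3)(4))
  = (2)(-26) - (4)(-24) + (2)(-8)
  = 28
M₁₂ = det[[1, 4, 2]; [-2, -3, 4]; [-4, 5, 2]]
  = (1)·((-3)(2) - (4)(5)) - (4)·((-2)(2) - (4)(-4)) + (2)·((-2)(5) - (-3)(-4))
  = (1)(-26) - (4)(12) + (2)(-22)
  = -118
M₁₃ = det[[1, 2, 2]; [-2, -4, 4]; [-4, 4, 2]]
  = (1)·((-4)(2) - (4)(4)) - (2)·((-2)(2) - (4)(-4)) + (2)·((-2)(4) - (-4)(-4))
  = (1)(-24) - (2)(12) + (2)(-24)
  = -96
M₁₄ = det[[1, 2, 4]; [-2, -4, -3]; [-4, 4, 5]]
  = (1)·((-4)(5) - (-3)(4)) - (2)·((-2)(5) - (-3)(-4)) + (4)·((-2)(4) - (-4)(-4))
  = (1)(-8) - (2)(-22) + (4)(-24)
  = -60

det(A) = (-3)(28) - (4)(-118) + (5)(-96) - (0)(-60) = -92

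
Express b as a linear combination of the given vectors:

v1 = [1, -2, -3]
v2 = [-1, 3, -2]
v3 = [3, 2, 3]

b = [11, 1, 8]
c1 = 1, c2 = -1, c3 = 3

b = 1·v1 + -1·v2 + 3·v3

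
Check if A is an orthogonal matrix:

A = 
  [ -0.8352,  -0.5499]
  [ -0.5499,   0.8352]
Yes

AᵀA = 
  [  0.9999,   0]
  [  0,   0.9999]
≈ I (equal to I up to the 4-dp rounding of the entries)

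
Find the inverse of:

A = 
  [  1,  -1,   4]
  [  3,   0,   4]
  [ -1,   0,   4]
det(A) = (1)·((0)(4) - (4)(0)) - (-1)·((3)(4) - (4)(-1)) + (4)·((3)(0) - (0)(-1))
  = (1)(0) - (-1)(16) + (4)(0)
  = 16
det(A) = 16 ≠ 0, so A is invertible.

Cofactors Cᵢⱼ = (-1)ⁱ⁺ʲ·Mᵢⱼ:
C = 
  [  0, -16,   0]
  [  4,   8,   1]
  [ -4,   8,   3]

adj(A) = Cᵀ:
adj(A) = 
  [  0,   4,  -4]
  [-16,   8,   8]
  [  0,   1,   3]

A⁻¹ = (1/16) · adj(A):
A⁻¹ = 
  [   0,  1/4, -1/4]
  [  -1,  1/2,  1/2]
  [   0, 1/16, 3/16]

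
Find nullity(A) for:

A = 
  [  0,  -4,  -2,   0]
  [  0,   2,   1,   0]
nullity(A) = 3

Row reduce:
R2 → R2 + (1/2)·R1
REF = 
  [  0,  -4,  -2,   0]
  [  0,   0,   0,   0]
Pivot columns: 2 → 1 pivot.
rank(A) = 1, so nullity(A) = 4 - 1 = 3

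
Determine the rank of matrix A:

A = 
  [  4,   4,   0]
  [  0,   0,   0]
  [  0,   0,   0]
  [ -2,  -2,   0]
rank(A) = 1

Row reduce:
R4 → R4 + (1/2)·R1
REF = 
  [  4,   4,   0]
  [  0,   0,   0]
  [  0,   0,   0]
  [  0,   0,   0]
Pivot columns: 1 → 1 pivot.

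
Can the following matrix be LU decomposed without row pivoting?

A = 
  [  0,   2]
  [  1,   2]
No.
A[1,1] = 0 but A[2,1] = 1 ≠ 0. Any LU with L unit lower triangular has (LU)[1,1] = U[1,1] and (LU)[2,1] = L[2,1]·U[1,1]; matching A forces U[1,1] = 0, which then forces (LU)[2,1] = 0 ≠ 1. A row swap (pivoting) is required.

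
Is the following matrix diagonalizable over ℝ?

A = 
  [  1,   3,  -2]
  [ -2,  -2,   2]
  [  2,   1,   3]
No

Characteristic polynomial: det(λI - A) = λ³ - 2λ² + 3λ - 18
Testing integer divisors of the constant term: p(3) = 0, so (λ - 3) is a factor:
p(λ) = (λ - 3)(λ² + λ + 6)
λ² + λ + 6 = 0  ⇒  λ = (-1 ± √((1)² - 4·(6)))/2 = (-1 ± √(-23))/2
  = (-1 + i√23)/2,  (-1 - i√23)/2
Eigenvalues: 3, (-1 + i√23)/2, (-1 - i√23)/2  (≈ 3, -0.5 + 2.398i, -0.5 - 2.398i)
Has complex eigenvalues (not diagonalizable over ℝ).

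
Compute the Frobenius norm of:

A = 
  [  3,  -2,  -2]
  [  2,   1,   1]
||A||_F = 4.796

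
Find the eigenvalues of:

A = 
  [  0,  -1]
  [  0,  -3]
λ = 0, -3

tr(A) = -3, det(A) = 0
Characteristic polynomial: λ² - tr(A)λ + det(A) = λ² + 3λ
λ² + 3λ = λ(λ + 3)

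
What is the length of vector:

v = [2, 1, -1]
2.449

||v||₂ = √((2)² + (1)² + (-1)²) = √6 = 2.449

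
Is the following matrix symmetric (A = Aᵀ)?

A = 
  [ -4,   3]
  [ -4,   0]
No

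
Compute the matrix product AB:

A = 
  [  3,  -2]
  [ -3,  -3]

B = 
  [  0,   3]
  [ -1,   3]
AB = 
  [  2,   3]
  [  3, -18]

A is 2×2 and B is 2×2, so AB is 2×2. Each entry is (row of A)·(column of B):
AB[1,1] = (3)(0) + (-2)(-1) = 2
AB[1,2] = (3)(3) + (-2)(3) = 3
AB[2,1] = (-3)(0) + (-3)(-1) = 3
AB[2,2] = (-3)(3) + (-3)(3) = -18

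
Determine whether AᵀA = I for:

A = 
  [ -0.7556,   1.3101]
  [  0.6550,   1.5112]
No

AᵀA = 
  [  1,  -0.0001]
  [ -0.0001,   4.0001]
≠ I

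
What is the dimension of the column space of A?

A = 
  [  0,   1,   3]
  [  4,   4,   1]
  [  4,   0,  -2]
dim(Col(A)) = 3

Row reduce:
Swap R1 ↔ R2
R3 → R3 - (1)·R1
R3 → R3 + (4)·R2
REF = 
  [  4,   4,   1]
  [  0,   1,   3]
  [  0,   0,   9]
Pivot columns: 1, 2, 3 → 3 pivots.
dim(Col(A)) = number of pivot columns = 3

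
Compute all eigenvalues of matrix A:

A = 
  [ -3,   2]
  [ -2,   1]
tr(A) = -2, det(A) = 1
Characteristic polynomial: λ² - tr(A)λ + det(A) = λ² + 2λ + 1
λ² + 2λ + 1 = (λ + 1)²

λ = -1, -1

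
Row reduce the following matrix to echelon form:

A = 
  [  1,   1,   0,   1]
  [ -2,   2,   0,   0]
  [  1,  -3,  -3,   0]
Row operations:
R2 → R2 + (2)·R1
R3 → R3 - (1)·R1
R3 → R3 + (1)·R2

Resulting echelon form:
REF = 
  [  1,   1,   0,   1]
  [  0,   4,   0,   2]
  [  0,   0,  -3,   1]

Rank = 3 (number of non-zero pivot rows).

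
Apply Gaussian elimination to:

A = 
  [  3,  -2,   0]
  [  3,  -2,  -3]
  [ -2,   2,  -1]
Row operations:
R2 → R2 - (1)·R1
R3 → R3 + (2/3)·R1
Swap R2 ↔ R3

Resulting echelon form:
REF = 
  [  3,  -2,   0]
  [  0, 2/3,  -1]
  [  0,   0,  -3]

Rank = 3 (number of non-zero pivot rows).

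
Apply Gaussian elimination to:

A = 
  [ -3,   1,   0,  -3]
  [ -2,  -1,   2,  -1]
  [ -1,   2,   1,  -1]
Row operations:
R2 → R2 - (2/3)·R1
R3 → R3 - (1/3)·R1
R3 → R3 + (1)·R2

Resulting echelon form:
REF = 
  [  -3,    1,    0,   -3]
  [   0, -5/3,    2,    1]
  [   0,    0,    3,    1]

Rank = 3 (number of non-zero pivot rows).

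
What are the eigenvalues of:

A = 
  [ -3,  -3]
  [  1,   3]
tr(A) = 0, det(A) = -6
Characteristic polynomial: λ² - tr(A)λ + det(A) = λ² - 6
λ² - 6 = 0  ⇒  λ = (0 ± √((0)² - 4·(-6)))/2 = (0 ± √(24))/2
  = √6,  -√6

λ = √6, -√6  (≈ 2.449, -2.449)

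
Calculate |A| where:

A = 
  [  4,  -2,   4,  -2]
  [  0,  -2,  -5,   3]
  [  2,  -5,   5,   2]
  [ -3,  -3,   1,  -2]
700

Cofactor expansion along row 1: det(A) = a₁₁M₁₁ - a₁₂M₁₂ + a₁₃M₁₃ - a₁₄M₁₄

M₁₁ = det[[-2, -5, 3]; [-5, 5, 2]; [-3, 1, -2]]
  = (-2)·((5)(-2) - (2)(1)) - (-5)·((-5)(-2) - (2)(-3)) + (3)·((-5)(1) - (5)(-3))
  = (-2)(-12) - (-5)(16) + (3)(10)
  = 134
M₁₂ = det[[0, -5, 3]; [2, 5, 2]; [-3, 1, -2]]
  = (0)·((5)(-2) - (2)(1)) - (-5)·((2)(-2) - (2)(-3)) + (3)·((2)(1) - (5)(-3))
  = (0)(-12) - (-5)(2) + (3)(17)
  = 61
M₁₃ = det[[0, -2, 3]; [2, -5, 2]; [-3, -3, -2]]
  = (0)·((-5)(-2) - (2)(-3)) - (-2)·((2)(-2) - (2)(-3)) + (3)·((2)(-3) - (-5)(-3))
  = (0)(16) - (-2)(2) + (3)(-21)
  = -59
M₁₄ = det[[0, -2, -5]; [2, -5, 5]; [-3, -3, 1]]
  = (0)·((-5)(1) - (5)(-3)) - (-2)·((2)(1) - (5)(-3)) + (-5)·((2)(-3) - (-5)(-3))
  = (0)(10) - (-2)(17) + (-5)(-21)
  = 139

det(A) = (4)(134) - (-2)(61) + (4)(-59) - (-2)(139) = 700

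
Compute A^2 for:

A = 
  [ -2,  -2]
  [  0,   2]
A² = A·A:
A²[1,1] = (-2)(-2) + (-2)(0) = 4
A²[1,2] = (-2)(-2) + (-2)(2) = 0
A²[2,1] = (0)(-2) + (2)(0) = 0
A²[2,2] = (0)(-2) + (2)(2) = 4
A² = 
  [  4,   0]
  [  0,   4]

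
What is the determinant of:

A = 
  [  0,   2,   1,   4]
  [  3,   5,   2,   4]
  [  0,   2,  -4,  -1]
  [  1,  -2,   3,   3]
Cofactor expansion along row 1: det(A) = a₁₁M₁₁ - a₁₂M₁₂ + a₁₃M₁₃ - a₁₄M₁₄

M₁₁ = det[[5, 2, 4]; [2, -4, -1]; [-2, 3, 3]]
  = (5)·((-4)(3) - (-1)(3)) - (2)·((2)(3) - (-1)(-2)) + (4)·((2)(3) - (-4)(-2))
  = (5)(-9) - (2)(4) + (4)(-2)
  = -61
M₁₂ = det[[3, 2, 4]; [0, -4, -1]; [1, 3, 3]]
  = (3)·((-4)(3) - (-1)(3)) - (2)·((0)(3) - (-1)(1)) + (4)·((0)(3) - (-4)(1))
  = (3)(-9) - (2)(1) + (4)(4)
  = -13
M₁₃ = det[[3, 5, 4]; [0, 2, -1]; [1, -2, 3]]
  = (3)·((2)(3) - (-1)(-2)) - (5)·((0)(3) - (-1)(1)) + (4)·((0)(-2) - (2)(1))
  = (3)(4) - (5)(1) + (4)(-2)
  = -1
M₁₄ = det[[3, 5, 2]; [0, 2, -4]; [1, -2, 3]]
  = (3)·((2)(3) - (-4)(-2)) - (5)·((0)(3) - (-4)(1)) + (2)·((0)(-2) - (2)(1))
  = (3)(-2) - (5)(4) + (2)(-2)
  = -30

det(A) = (0)(-61) - (2)(-13) + (1)(-1) - (4)(-30) = 145

det(A) = 145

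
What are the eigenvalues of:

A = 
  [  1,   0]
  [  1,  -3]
λ = 1, -3

tr(A) = -2, det(A) = -3
Characteristic polynomial: λ² - tr(A)λ + det(A) = λ² + 2λ - 3
λ² + 2λ - 3 = (λ + 3)(λ - 1)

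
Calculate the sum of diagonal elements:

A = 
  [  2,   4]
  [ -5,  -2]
0

tr(A) = 2 + -2 = 0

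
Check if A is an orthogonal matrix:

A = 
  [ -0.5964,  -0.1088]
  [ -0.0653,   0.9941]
No

AᵀA = 
  [  0.3600,   0]
  [  0,   1.0001]
≠ I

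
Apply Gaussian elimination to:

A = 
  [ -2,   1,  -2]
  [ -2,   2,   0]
Row operations:
R2 → R2 - (1)·R1

Resulting echelon form:
REF = 
  [ -2,   1,  -2]
  [  0,   1,   2]

Rank = 2 (number of non-zero pivot rows).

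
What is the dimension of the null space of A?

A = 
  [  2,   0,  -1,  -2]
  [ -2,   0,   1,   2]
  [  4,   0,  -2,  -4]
nullity(A) = 3

Row reduce:
R2 → R2 + (1)·R1
R3 → R3 - (2)·R1
REF = 
  [  2,   0,  -1,  -2]
  [  0,   0,   0,   0]
  [  0,   0,   0,   0]
Pivot columns: 1 → 1 pivot.
rank(A) = 1, so nullity(A) = 4 - 1 = 3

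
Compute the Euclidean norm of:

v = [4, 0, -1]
4.123

||v||₂ = √((4)² + (0)² + (-1)²) = √17 = 4.123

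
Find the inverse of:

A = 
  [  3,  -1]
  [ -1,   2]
det(A) = (3)(2) - (-1)(-1) = 5
For a 2×2 matrix, A⁻¹ = (1/det(A)) · [[d, -b], [-c, a]]
    = (1/5) · [[2, 1], [1, 3]]

A⁻¹ = 
  [2/5, 1/5]
  [1/5, 3/5]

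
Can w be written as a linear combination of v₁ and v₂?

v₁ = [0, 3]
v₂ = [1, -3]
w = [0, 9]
Yes

Form the augmented matrix and row-reduce:
[v₁|v₂|w] = 
  [  0,   1,   0]
  [  3,  -3,   9]
Swap R1 ↔ R2
REF = 
  [  3,  -3,   9]
  [  0,   1,   0]

No row of the form [0 0 | nonzero], so the system is consistent. Back-substitution gives c₁ = 3, c₂ = 0: w = (3)·v₁ + (0)·v₂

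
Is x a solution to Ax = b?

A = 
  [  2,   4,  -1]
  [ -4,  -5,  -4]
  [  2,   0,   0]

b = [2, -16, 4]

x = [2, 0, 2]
Yes

Ax = [2, -16, 4] = b ✓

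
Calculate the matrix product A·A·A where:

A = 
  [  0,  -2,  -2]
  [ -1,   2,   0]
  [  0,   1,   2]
A^3 = 
  [  6, -20, -12]
  [ -6,  18,   8]
  [ -4,  14,  10]

A² = A·A:
A²[1,1] = (0)(0) + (-2)(-1) + (-2)(0) = 2
A²[1,2] = (0)(-2) + (-2)(2) + (-2)(1) = -6
A²[1,3] = (0)(-2) + (-2)(0) + (-2)(2) = -4
A²[2,1] = (-1)(0) + (2)(-1) + (0)(0) = -2
A²[2,2] = (-1)(-2) + (2)(2) + (0)(1) = 6
A²[2,3] = (-1)(-2) + (2)(0) + (0)(2) = 2
A²[3,1] = (0)(0) + (1)(-1) + (2)(0) = -1
A²[3,2] = (0)(-2) + (1)(2) + (2)(1) = 4
A²[3,3] = (0)(-2) + (1)(0) + (2)(2) = 4
A² = 
  [  2,  -6,  -4]
  [ -2,   6,   2]
  [ -1,   4,   4]

A^3 = A^2·A:
A^3[1,1] = (2)(0) + (-6)(-1) + (-4)(0) = 6
A^3[1,2] = (2)(-2) + (-6)(2) + (-4)(1) = -20
A^3[1,3] = (2)(-2) + (-6)(0) + (-4)(2) = -12
A^3[2,1] = (-2)(0) + (6)(-1) + (2)(0) = -6
A^3[2,2] = (-2)(-2) + (6)(2) + (2)(1) = 18
A^3[2,3] = (-2)(-2) + (6)(0) + (2)(2) = 8
A^3[3,1] = (-1)(0) + (4)(-1) + (4)(0) = -4
A^3[3,2] = (-1)(-2) + (4)(2) + (4)(1) = 14
A^3[3,3] = (-1)(-2) + (4)(0) + (4)(2) = 10
A^3 = 
  [  6, -20, -12]
  [ -6,  18,   8]
  [ -4,  14,  10]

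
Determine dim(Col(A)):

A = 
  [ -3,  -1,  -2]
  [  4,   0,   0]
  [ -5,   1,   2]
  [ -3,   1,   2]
Row reduce:
R2 → R2 + (4/3)·R1
R3 → R3 - (5/3)·R1
R4 → R4 - (1)·R1
R3 → R3 + (2)·R2
R4 → R4 + (3/2)·R2
REF = 
  [  -3,   -1,   -2]
  [   0, -4/3, -8/3]
  [   0,    0,    0]
  [   0,    0,    0]
Pivot columns: 1, 2 → 2 pivots.
dim(Col(A)) = number of pivot columns = 2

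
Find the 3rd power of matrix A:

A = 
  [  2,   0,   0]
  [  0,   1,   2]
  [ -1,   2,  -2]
A^3 = 
  [  8,   0,   0]
  [ -2,   1,  14]
  [ -8,  14, -20]

A² = A·A:
A²[1,1] = (2)(2) + (0)(0) + (0)(-1) = 4
A²[1,2] = (2)(0) + (0)(1) + (0)(2) = 0
A²[1,3] = (2)(0) + (0)(2) + (0)(-2) = 0
A²[2,1] = (0)(2) + (1)(0) + (2)(-1) = -2
A²[2,2] = (0)(0) + (1)(1) + (2)(2) = 5
A²[2,3] = (0)(0) + (1)(2) + (2)(-2) = -2
A²[3,1] = (-1)(2) + (2)(0) + (-2)(-1) = 0
A²[3,2] = (-1)(0) + (2)(1) + (-2)(2) = -2
A²[3,3] = (-1)(0) + (2)(2) + (-2)(-2) = 8
A² = 
  [  4,   0,   0]
  [ -2,   5,  -2]
  [  0,  -2,   8]

A^3 = A^2·A:
A^3[1,1] = (4)(2) + (0)(0) + (0)(-1) = 8
A^3[1,2] = (4)(0) + (0)(1) + (0)(2) = 0
A^3[1,3] = (4)(0) + (0)(2) + (0)(-2) = 0
A^3[2,1] = (-2)(2) + (5)(0) + (-2)(-1) = -2
A^3[2,2] = (-2)(0) + (5)(1) + (-2)(2) = 1
A^3[2,3] = (-2)(0) + (5)(2) + (-2)(-2) = 14
A^3[3,1] = (0)(2) + (-2)(0) + (8)(-1) = -8
A^3[3,2] = (0)(0) + (-2)(1) + (8)(2) = 14
A^3[3,3] = (0)(0) + (-2)(2) + (8)(-2) = -20
A^3 = 
  [  8,   0,   0]
  [ -2,   1,  14]
  [ -8,  14, -20]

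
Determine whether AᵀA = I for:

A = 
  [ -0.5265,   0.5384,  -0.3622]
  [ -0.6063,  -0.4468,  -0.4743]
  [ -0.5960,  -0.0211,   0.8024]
No

AᵀA = 
  [  1,   0,   0]
  [  0,   0.4900,   0]
  [  0,   0,   1]
≠ I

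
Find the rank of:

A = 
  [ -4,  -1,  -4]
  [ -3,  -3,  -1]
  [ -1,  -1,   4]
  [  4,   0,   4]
Row reduce:
R2 → R2 - (3/4)·R1
R3 → R3 - (1/4)·R1
R4 → R4 + (1)·R1
R3 → R3 - (1/3)·R2
R4 → R4 - (4/9)·R2
R4 → R4 + (8/39)·R3
REF = 
  [  -4,   -1,   -4]
  [   0, -9/4,    2]
  [   0,    0, 13/3]
  [   0,    0,    0]
Pivot columns: 1, 2, 3 → 3 pivots.

rank(A) = 3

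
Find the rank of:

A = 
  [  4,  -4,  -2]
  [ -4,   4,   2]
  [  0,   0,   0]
rank(A) = 1

Row reduce:
R2 → R2 + (1)·R1
REF = 
  [  4,  -4,  -2]
  [  0,   0,   0]
  [  0,   0,   0]
Pivot columns: 1 → 1 pivot.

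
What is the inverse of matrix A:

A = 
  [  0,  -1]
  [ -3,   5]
det(A) = (0)(5) - (-1)(-3) = -3
For a 2×2 matrix, A⁻¹ = (1/det(A)) · [[d, -b], [-c, a]]
    = (-1/3) · [[5, 1], [3, 0]]

A⁻¹ = 
  [-5/3, -1/3]
  [  -1,    0]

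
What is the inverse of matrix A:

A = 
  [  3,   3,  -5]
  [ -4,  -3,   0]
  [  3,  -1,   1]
det(A) = (3)·((-3)(1) - (0)(-1)) - (3)·((-4)(1) - (0)(3)) + (-5)·((-4)(-1) - (-3)(3))
  = (3)(-3) - (3)(-4) + (-5)(13)
  = -62
det(A) = -62 ≠ 0, so A is invertible.

Cofactors Cᵢⱼ = (-1)ⁱ⁺ʲ·Mᵢⱼ:
C = 
  [ -3,   4,  13]
  [  2,  18,  12]
  [-15,  20,   3]

adj(A) = Cᵀ:
adj(A) = 
  [ -3,   2, -15]
  [  4,  18,  20]
  [ 13,  12,   3]

A⁻¹ = (-1/62) · adj(A):
A⁻¹ = 
  [  3/62,  -1/31,  15/62]
  [ -2/31,  -9/31, -10/31]
  [-13/62,  -6/31,  -3/62]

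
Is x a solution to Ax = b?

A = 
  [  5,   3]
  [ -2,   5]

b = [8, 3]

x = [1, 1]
Yes

Ax = [8, 3] = b ✓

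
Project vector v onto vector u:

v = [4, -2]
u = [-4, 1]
v·u = (4)(-4) + (-2)(1) = -18
u·u = (-4)² + (1)² = 17
proj_u(v) = (v·u / u·u) × u = (-18/17) × u

proj_u(v) = [72/17, -18/17]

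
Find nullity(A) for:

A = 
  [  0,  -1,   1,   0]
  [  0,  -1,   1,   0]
nullity(A) = 3

Row reduce:
R2 → R2 - (1)·R1
REF = 
  [  0,  -1,   1,   0]
  [  0,   0,   0,   0]
Pivot columns: 2 → 1 pivot.
rank(A) = 1, so nullity(A) = 4 - 1 = 3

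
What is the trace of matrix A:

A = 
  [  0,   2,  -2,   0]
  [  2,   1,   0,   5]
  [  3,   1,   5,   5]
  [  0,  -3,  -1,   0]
6

tr(A) = 0 + 1 + 5 + 0 = 6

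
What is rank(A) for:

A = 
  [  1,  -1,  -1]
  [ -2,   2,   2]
Row reduce:
R2 → R2 + (2)·R1
REF = 
  [  1,  -1,  -1]
  [  0,   0,   0]
Pivot columns: 1 → 1 pivot.

rank(A) = 1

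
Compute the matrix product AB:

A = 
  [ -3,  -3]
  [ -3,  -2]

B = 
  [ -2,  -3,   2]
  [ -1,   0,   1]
AB = 
  [  9,   9,  -9]
  [  8,   9,  -8]

A is 2×2 and B is 2×3, so AB is 2×3. Each entry is (row of A)·(column of B):
AB[1,1] = (-3)(-2) + (-3)(-1) = 9
AB[1,2] = (-3)(-3) + (-3)(0) = 9
AB[1,3] = (-3)(2) + (-3)(1) = -9
AB[2,1] = (-3)(-2) + (-2)(-1) = 8
AB[2,2] = (-3)(-3) + (-2)(0) = 9
AB[2,3] = (-3)(2) + (-2)(1) = -8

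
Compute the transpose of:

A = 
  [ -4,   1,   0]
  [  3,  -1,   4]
Aᵀ = 
  [ -4,   3]
  [  1,  -1]
  [  0,   4]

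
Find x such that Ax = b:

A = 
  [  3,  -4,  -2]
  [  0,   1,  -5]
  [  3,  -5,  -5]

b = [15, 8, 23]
x = [1, -2, -2]

Row reduce the augmented matrix [A|b]:
R3 → R3 - (1)·R1
R3 → R3 + (1)·R2
REF = 
  [  3,  -4,  -2,  15]
  [  0,   1,  -5,   8]
  [  0,   0,  -8,  16]

Back-substitution:
x₃ = 16 / (-8) = -2
x₂ = (8 - (-5)(-2)) / 1 = -2
x₁ = (15 - (-4)(-2) - (-2)(-2)) / 3 = 1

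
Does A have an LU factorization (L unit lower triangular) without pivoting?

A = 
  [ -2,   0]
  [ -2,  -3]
Yes.
A[1,1] = -2 ≠ 0, so Gaussian elimination proceeds without a row swap: multiplier ℓ₂₁ = (-2)/(-2) = 1, and U[2,2] = -3 - (1)(0) = -3.
L = 
  [  1,   0]
  [  1,   1]
U = 
  [ -2,   0]
  [  0,  -3]
Check row 2 of LU: [(1)(-2), (1)(0) + (-3)] = [-2, -3] = row 2 of A ✓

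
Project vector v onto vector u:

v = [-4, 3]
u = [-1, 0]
v·u = (-4)(-1) + (3)(0) = 4
u·u = (-1)² + (0)² = 1
proj_u(v) = (v·u / u·u) × u = (4/1) × u = (4) × u

proj_u(v) = [-4, 0]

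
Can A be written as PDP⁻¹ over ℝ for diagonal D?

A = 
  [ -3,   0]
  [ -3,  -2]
Yes

tr(A) = -5, det(A) = 6
Characteristic polynomial: λ² - tr(A)λ + det(A) = λ² + 5λ + 6
λ² + 5λ + 6 = (λ + 3)(λ + 2)
Eigenvalues: -2, -3
λ=-3: alg. mult. = 1, geom. mult. = 2 - rank(A - (-3)I) = 2 - 1 = 1
λ=-2: alg. mult. = 1, geom. mult. = 2 - rank(A - (-2)I) = 2 - 1 = 1
Sum of geometric multiplicities equals n, so A has n independent eigenvectors.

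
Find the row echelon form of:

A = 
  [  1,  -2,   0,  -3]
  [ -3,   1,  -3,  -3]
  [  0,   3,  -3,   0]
Row operations:
R2 → R2 + (3)·R1
R3 → R3 + (3/5)·R2

Resulting echelon form:
REF = 
  [    1,    -2,     0,    -3]
  [    0,    -5,    -3,   -12]
  [    0,     0, -24/5, -36/5]

Rank = 3 (number of non-zero pivot rows).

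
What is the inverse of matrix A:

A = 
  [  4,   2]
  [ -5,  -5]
det(A) = (4)(-5) - (2)(-5) = -10
For a 2×2 matrix, A⁻¹ = (1/det(A)) · [[d, -b], [-c, a]]
    = (-1/10) · [[-5, -2], [5, 4]]

A⁻¹ = 
  [ 1/2,  1/5]
  [-1/2, -2/5]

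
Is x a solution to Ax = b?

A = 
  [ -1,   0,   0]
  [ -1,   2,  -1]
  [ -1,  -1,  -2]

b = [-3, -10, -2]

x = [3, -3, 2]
No

Ax = [-3, -11, -4] ≠ b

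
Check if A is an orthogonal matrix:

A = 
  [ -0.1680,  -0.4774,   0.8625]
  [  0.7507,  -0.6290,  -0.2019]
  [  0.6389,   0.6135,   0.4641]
Yes

AᵀA = 
  [  1,   0,   0]
  [  0,   0.9999,   0]
  [  0,   0,   1.0001]
≈ I (equal to I up to the 4-dp rounding of the entries)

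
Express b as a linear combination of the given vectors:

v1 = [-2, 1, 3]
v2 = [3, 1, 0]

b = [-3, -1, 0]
c1 = 0, c2 = -1

b = 0·v1 + -1·v2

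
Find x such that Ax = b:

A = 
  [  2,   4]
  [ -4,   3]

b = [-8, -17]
Row reduce the augmented matrix [A|b]:
R2 → R2 + (2)·R1
REF = 
  [  2,   4,  -8]
  [  0,  11, -33]

Back-substitution:
x₂ = (-33) / 11 = -3
x₁ = (-8 - (4)(-3)) / 2 = 2

x = [2, -3]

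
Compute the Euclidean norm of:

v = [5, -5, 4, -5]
9.539

||v||₂ = √((5)² + (-5)² + (4)² + (-5)²) = √91 = 9.539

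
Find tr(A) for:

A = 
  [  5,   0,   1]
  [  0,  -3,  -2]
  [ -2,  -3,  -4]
-2

tr(A) = 5 + -3 + -4 = -2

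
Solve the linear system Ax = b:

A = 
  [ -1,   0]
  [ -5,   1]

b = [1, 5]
x = [-1, 0]

Row reduce the augmented matrix [A|b]:
R2 → R2 - (5)·R1
REF = 
  [ -1,   0,   1]
  [  0,   1,   0]

Back-substitution:
x₂ = 0 / 1 = 0
x₁ = (1 - (0)(0)) / (-1) = -1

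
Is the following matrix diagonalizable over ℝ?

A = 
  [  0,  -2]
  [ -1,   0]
Yes

tr(A) = 0, det(A) = -2
Characteristic polynomial: λ² - tr(A)λ + det(A) = λ² - 2
λ² - 2 = 0  ⇒  λ = (0 ± √((0)² - 4·(-2)))/2 = (0 ± √(8))/2
  = √2,  -√2
Eigenvalues: √2, -√2  (≈ 1.414, -1.414)
The two irrational eigenvalues are distinct (simple), so each has alg. mult. = geom. mult. = 1.
Sum of geometric multiplicities equals n, so A has n independent eigenvectors.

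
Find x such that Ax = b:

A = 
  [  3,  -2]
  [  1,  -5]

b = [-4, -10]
Row reduce the augmented matrix [A|b]:
R2 → R2 - (1/3)·R1
REF = 
  [    3,    -2,    -4]
  [    0, -13/3, -26/3]

Back-substitution:
x₂ = (-26/3) / (-13/3) = 2
x₁ = (-4 - (-2)(2)) / 3 = 0

x = [0, 2]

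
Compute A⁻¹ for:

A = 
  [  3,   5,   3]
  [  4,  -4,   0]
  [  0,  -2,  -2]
det(A) = (3)·((-4)(-2) - (0)(-2)) - (5)·((4)(-2) - (0)(0)) + (3)·((4)(-2) - (-4)(0))
  = (3)(8) - (5)(-8) + (3)(-8)
  = 40
det(A) = 40 ≠ 0, so A is invertible.

Cofactors Cᵢⱼ = (-1)ⁱ⁺ʲ·Mᵢⱼ:
C = 
  [  8,   8,  -8]
  [  4,  -6,   6]
  [ 12,  12, -32]

adj(A) = Cᵀ:
adj(A) = 
  [  8,   4,  12]
  [  8,  -6,  12]
  [ -8,   6, -32]

A⁻¹ = (1/40) · adj(A):
A⁻¹ = 
  [  1/5,  1/10,  3/10]
  [  1/5, -3/20,  3/10]
  [ -1/5,  3/20,  -4/5]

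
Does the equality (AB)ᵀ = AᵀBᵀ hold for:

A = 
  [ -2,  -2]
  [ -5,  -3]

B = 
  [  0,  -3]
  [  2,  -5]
No

(AB)ᵀ = 
  [ -4,  -6]
  [ 16,  30]

AᵀBᵀ = 
  [ 15,  21]
  [  9,  11]

The two matrices differ, so (AB)ᵀ ≠ AᵀBᵀ in general. The correct identity is (AB)ᵀ = BᵀAᵀ.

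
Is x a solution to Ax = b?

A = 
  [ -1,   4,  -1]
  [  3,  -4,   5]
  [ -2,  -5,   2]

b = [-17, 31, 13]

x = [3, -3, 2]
Yes

Ax = [-17, 31, 13] = b ✓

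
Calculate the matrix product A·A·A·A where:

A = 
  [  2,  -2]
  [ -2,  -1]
A^4 = 
  [ 68, -26]
  [-26,  29]

A² = A·A:
A²[1,1] = (2)(2) + (-2)(-2) = 8
A²[1,2] = (2)(-2) + (-2)(-1) = -2
A²[2,1] = (-2)(2) + (-1)(-2) = -2
A²[2,2] = (-2)(-2) + (-1)(-1) = 5
A² = 
  [  8,  -2]
  [ -2,   5]

A^3 = A^2·A:
A^3[1,1] = (8)(2) + (-2)(-2) = 20
A^3[1,2] = (8)(-2) + (-2)(-1) = -14
A^3[2,1] = (-2)(2) + (5)(-2) = -14
A^3[2,2] = (-2)(-2) + (5)(-1) = -1
A^3 = 
  [ 20, -14]
  [-14,  -1]

A^4 = A^3·A:
A^4[1,1] = (20)(2) + (-14)(-2) = 68
A^4[1,2] = (20)(-2) + (-14)(-1) = -26
A^4[2,1] = (-14)(2) + (-1)(-2) = -26
A^4[2,2] = (-14)(-2) + (-1)(-1) = 29
A^4 = 
  [ 68, -26]
  [-26,  29]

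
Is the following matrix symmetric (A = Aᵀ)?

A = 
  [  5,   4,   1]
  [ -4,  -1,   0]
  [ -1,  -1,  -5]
No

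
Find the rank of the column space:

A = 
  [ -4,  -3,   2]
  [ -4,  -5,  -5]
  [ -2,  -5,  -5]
dim(Col(A)) = 3

Row reduce:
R2 → R2 - (1)·R1
R3 → R3 - (1/2)·R1
R3 → R3 - (7/4)·R2
REF = 
  [  -4,   -3,    2]
  [   0,   -2,   -7]
  [   0,    0, 25/4]
Pivot columns: 1, 2, 3 → 3 pivots.
dim(Col(A)) = number of pivot columns = 3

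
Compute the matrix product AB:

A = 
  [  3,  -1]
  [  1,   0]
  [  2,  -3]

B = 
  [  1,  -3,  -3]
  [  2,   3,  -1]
A is 3×2 and B is 2×3, so AB is 3×3. Each entry is (row of A)·(column of B):
AB[1,1] = (3)(1) + (-1)(2) = 1
AB[1,2] = (3)(-3) + (-1)(3) = -12
AB[1,3] = (3)(-3) + (-1)(-1) = -8
AB[2,1] = (1)(1) + (0)(2) = 1
AB[2,2] = (1)(-3) + (0)(3) = -3
AB[2,3] = (1)(-3) + (0)(-1) = -3
AB[3,1] = (2)(1) + (-3)(2) = -4
AB[3,2] = (2)(-3) + (-3)(3) = -15
AB[3,3] = (2)(-3) + (-3)(-1) = -3

AB = 
  [  1, -12,  -8]
  [  1,  -3,  -3]
  [ -4, -15,  -3]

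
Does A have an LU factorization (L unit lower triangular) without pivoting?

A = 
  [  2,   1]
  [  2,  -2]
Yes.
A[1,1] = 2 ≠ 0, so Gaussian elimination proceeds without a row swap: multiplier ℓ₂₁ = (2)/(2) = 1, and U[2,2] = -2 - (1)(1) = -3.
L = 
  [  1,   0]
  [  1,   1]
U = 
  [  2,   1]
  [  0,  -3]
Check row 2 of LU: [(1)(2), (1)(1) + (-3)] = [2, -2] = row 2 of A ✓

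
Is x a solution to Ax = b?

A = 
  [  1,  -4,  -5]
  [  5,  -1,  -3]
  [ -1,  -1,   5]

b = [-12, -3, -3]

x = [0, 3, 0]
Yes

Ax = [-12, -3, -3] = b ✓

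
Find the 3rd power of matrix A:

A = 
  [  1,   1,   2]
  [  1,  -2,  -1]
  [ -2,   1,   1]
A^3 = 
  [ -7,  -1,  -2]
  [ -1,  -4,   1]
  [  2,  -1,  -7]

A² = A·A:
A²[1,1] = (1)(1) + (1)(1) + (2)(-2) = -2
A²[1,2] = (1)(1) + (1)(-2) + (2)(1) = 1
A²[1,3] = (1)(2) + (1)(-1) + (2)(1) = 3
A²[2,1] = (1)(1) + (-2)(1) + (-1)(-2) = 1
A²[2,2] = (1)(1) + (-2)(-2) + (-1)(1) = 4
A²[2,3] = (1)(2) + (-2)(-1) + (-1)(1) = 3
A²[3,1] = (-2)(1) + (1)(1) + (1)(-2) = -3
A²[3,2] = (-2)(1) + (1)(-2) + (1)(1) = -3
A²[3,3] = (-2)(2) + (1)(-1) + (1)(1) = -4
A² = 
  [ -2,   1,   3]
  [  1,   4,   3]
  [ -3,  -3,  -4]

A^3 = A^2·A:
A^3[1,1] = (-2)(1) + (1)(1) + (3)(-2) = -7
A^3[1,2] = (-2)(1) + (1)(-2) + (3)(1) = -1
A^3[1,3] = (-2)(2) + (1)(-1) + (3)(1) = -2
A^3[2,1] = (1)(1) + (4)(1) + (3)(-2) = -1
A^3[2,2] = (1)(1) + (4)(-2) + (3)(1) = -4
A^3[2,3] = (1)(2) + (4)(-1) + (3)(1) = 1
A^3[3,1] = (-3)(1) + (-3)(1) + (-4)(-2) = 2
A^3[3,2] = (-3)(1) + (-3)(-2) + (-4)(1) = -1
A^3[3,3] = (-3)(2) + (-3)(-1) + (-4)(1) = -7
A^3 = 
  [ -7,  -1,  -2]
  [ -1,  -4,   1]
  [  2,  -1,  -7]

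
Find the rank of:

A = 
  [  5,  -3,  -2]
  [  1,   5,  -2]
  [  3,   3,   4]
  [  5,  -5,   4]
rank(A) = 3

Row reduce:
R2 → R2 - (1/5)·R1
R3 → R3 - (3/5)·R1
R4 → R4 - (1)·R1
R3 → R3 - (6/7)·R2
R4 → R4 + (5/14)·R2
R4 → R4 - (19/23)·R3
REF = 
  [   5,   -3,   -2]
  [   0, 28/5, -8/5]
  [   0,    0, 46/7]
  [   0,    0,    0]
Pivot columns: 1, 2, 3 → 3 pivots.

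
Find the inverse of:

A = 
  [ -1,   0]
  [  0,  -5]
det(A) = (-1)(-5) - (0)(0) = 5
For a 2×2 matrix, A⁻¹ = (1/det(A)) · [[d, -b], [-c, a]]
    = (1/5) · [[-5, 0], [0, -1]]

A⁻¹ = 
  [  -1,    0]
  [   0, -1/5]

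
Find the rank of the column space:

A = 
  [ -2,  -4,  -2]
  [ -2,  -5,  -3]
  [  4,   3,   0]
Row reduce:
R2 → R2 - (1)·R1
R3 → R3 + (2)·R1
R3 → R3 - (5)·R2
REF = 
  [ -2,  -4,  -2]
  [  0,  -1,  -1]
  [  0,   0,   1]
Pivot columns: 1, 2, 3 → 3 pivots.
dim(Col(A)) = number of pivot columns = 3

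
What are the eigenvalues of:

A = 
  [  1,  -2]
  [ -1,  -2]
λ = (-1 + √17)/2, (-1 - √17)/2  (≈ 1.562, -2.562)

tr(A) = -1, det(A) = -4
Characteristic polynomial: λ² - tr(A)λ + det(A) = λ² + λ - 4
λ² + λ - 4 = 0  ⇒  λ = (-1 ± √((1)² - 4·(-4)))/2 = (-1 ± √(17))/2
  = (-1 + √17)/2,  (-1 - √17)/2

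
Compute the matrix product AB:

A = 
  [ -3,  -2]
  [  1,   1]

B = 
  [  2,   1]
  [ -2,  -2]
AB = 
  [ -2,   1]
  [  0,  -1]

A is 2×2 and B is 2×2, so AB is 2×2. Each entry is (row of A)·(column of B):
AB[1,1] = (-3)(2) + (-2)(-2) = -2
AB[1,2] = (-3)(1) + (-2)(-2) = 1
AB[2,1] = (1)(2) + (1)(-2) = 0
AB[2,2] = (1)(1) + (1)(-2) = -1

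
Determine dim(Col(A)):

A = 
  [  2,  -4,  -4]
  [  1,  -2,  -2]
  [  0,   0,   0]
dim(Col(A)) = 1

Row reduce:
R2 → R2 - (1/2)·R1
REF = 
  [  2,  -4,  -4]
  [  0,   0,   0]
  [  0,   0,   0]
Pivot columns: 1 → 1 pivot.
dim(Col(A)) = number of pivot columns = 1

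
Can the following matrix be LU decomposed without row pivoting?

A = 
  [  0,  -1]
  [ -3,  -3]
No.
A[1,1] = 0 but A[2,1] = -3 ≠ 0. Any LU with L unit lower triangular has (LU)[1,1] = U[1,1] and (LU)[2,1] = L[2,1]·U[1,1]; matching A forces U[1,1] = 0, which then forces (LU)[2,1] = 0 ≠ -3. A row swap (pivoting) is required.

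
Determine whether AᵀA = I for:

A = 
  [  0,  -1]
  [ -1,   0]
Yes

AᵀA = 
  [  1,   0]
  [  0,   1]
= I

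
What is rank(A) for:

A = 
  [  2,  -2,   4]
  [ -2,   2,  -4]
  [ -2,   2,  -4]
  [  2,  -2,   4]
rank(A) = 1

Row reduce:
R2 → R2 + (1)·R1
R3 → R3 + (1)·R1
R4 → R4 - (1)·R1
REF = 
  [  2,  -2,   4]
  [  0,   0,   0]
  [  0,   0,   0]
  [  0,   0,   0]
Pivot columns: 1 → 1 pivot.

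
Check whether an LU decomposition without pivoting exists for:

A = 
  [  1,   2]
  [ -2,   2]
Yes.
A[1,1] = 1 ≠ 0, so Gaussian elimination proceeds without a row swap: multiplier ℓ₂₁ = (-2)/(1) = -2, and U[2,2] = 2 - (-2)(2) = 6.
L = 
  [  1,   0]
  [ -2,   1]
U = 
  [  1,   2]
  [  0,   6]
Check row 2 of LU: [(-2)(1), (-2)(2) + 6] = [-2, 2] = row 2 of A ✓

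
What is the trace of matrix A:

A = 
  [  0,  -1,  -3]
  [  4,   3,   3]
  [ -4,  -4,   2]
5

tr(A) = 0 + 3 + 2 = 5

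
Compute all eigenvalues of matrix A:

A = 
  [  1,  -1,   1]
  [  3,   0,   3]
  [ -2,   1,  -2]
λ = 0, 0, -1

Characteristic polynomial: det(λI - A) = λ³ + λ²
The constant term is 0, so λ = 0 is a root: p(λ) = λ(λ² + λ)
λ² + λ = λ(λ + 1)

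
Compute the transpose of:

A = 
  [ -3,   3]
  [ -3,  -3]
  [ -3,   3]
Aᵀ = 
  [ -3,  -3,  -3]
  [  3,  -3,   3]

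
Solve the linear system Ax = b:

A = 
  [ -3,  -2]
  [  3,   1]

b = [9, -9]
x = [-3, 0]

Row reduce the augmented matrix [A|b]:
R2 → R2 + (1)·R1
REF = 
  [ -3,  -2,   9]
  [  0,  -1,   0]

Back-substitution:
x₂ = 0 / (-1) = 0
x₁ = (9 - (-2)(0)) / (-3) = -3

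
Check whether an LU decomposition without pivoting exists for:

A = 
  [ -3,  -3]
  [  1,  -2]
Yes.
A[1,1] = -3 ≠ 0, so Gaussian elimination proceeds without a row swap: multiplier ℓ₂₁ = (1)/(-3) = -1/3, and U[2,2] = -2 - (-1/3)(-3) = -3.
L = 
  [   1,    0]
  [-1/3,    1]
U = 
  [ -3,  -3]
  [  0,  -3]
Check row 2 of LU: [(-1/3)(-3), (-1/3)(-3) + (-3)] = [1, -2] = row 2 of A ✓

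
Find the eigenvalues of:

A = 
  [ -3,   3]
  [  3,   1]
λ = -1 + √13, -1 - √13  (≈ 2.606, -4.606)

tr(A) = -2, det(A) = -12
Characteristic polynomial: λ² - tr(A)λ + det(A) = λ² + 2λ - 12
λ² + 2λ - 12 = 0  ⇒  λ = (-2 ± √((2)² - 4·(-12)))/2 = (-2 ± √(52))/2
  = -1 + √13,  -1 - √13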